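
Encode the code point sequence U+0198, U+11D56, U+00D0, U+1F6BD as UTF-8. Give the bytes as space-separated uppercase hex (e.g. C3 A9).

C6 98 F0 91 B5 96 C3 90 F0 9F 9A BD

U+0198: 2-byte form → C6 98.
U+11D56: 4-byte form → F0 91 B5 96.
U+00D0: 2-byte form → C3 90.
U+1F6BD: 4-byte form → F0 9F 9A BD.
Concatenated (12 bytes): C6 98 F0 91 B5 96 C3 90 F0 9F 9A BD.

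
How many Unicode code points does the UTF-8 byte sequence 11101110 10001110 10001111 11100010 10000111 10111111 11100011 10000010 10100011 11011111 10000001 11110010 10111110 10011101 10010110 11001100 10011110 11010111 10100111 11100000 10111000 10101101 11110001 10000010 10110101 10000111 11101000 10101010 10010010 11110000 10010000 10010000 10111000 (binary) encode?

11

Byte at offset 0: 0xEE = 11101110 → 3-byte char (#1). Advance 3.
Byte at offset 3: 0xE2 = 11100010 → 3-byte char (#2). Advance 3.
Byte at offset 6: 0xE3 = 11100011 → 3-byte char (#3). Advance 3.
Byte at offset 9: 0xDF = 11011111 → 2-byte char (#4). Advance 2.
Byte at offset 11: 0xF2 = 11110010 → 4-byte char (#5). Advance 4.
Byte at offset 15: 0xCC = 11001100 → 2-byte char (#6). Advance 2.
Byte at offset 17: 0xD7 = 11010111 → 2-byte char (#7). Advance 2.
Byte at offset 19: 0xE0 = 11100000 → 3-byte char (#8). Advance 3.
Byte at offset 22: 0xF1 = 11110001 → 4-byte char (#9). Advance 4.
Byte at offset 26: 0xE8 = 11101000 → 3-byte char (#10). Advance 3.
Byte at offset 29: 0xF0 = 11110000 → 4-byte char (#11). Advance 4.
Reached end at offset 33 after 11 code points.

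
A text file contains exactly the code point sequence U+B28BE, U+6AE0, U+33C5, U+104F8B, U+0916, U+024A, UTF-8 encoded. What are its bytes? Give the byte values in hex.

U+B28BE: 4-byte form → F2 B2 A2 BE.
U+6AE0: 3-byte form → E6 AB A0.
U+33C5: 3-byte form → E3 8F 85.
U+104F8B: 4-byte form → F4 84 BE 8B.
U+0916: 3-byte form → E0 A4 96.
U+024A: 2-byte form → C9 8A.
Concatenated (19 bytes): F2 B2 A2 BE E6 AB A0 E3 8F 85 F4 84 BE 8B E0 A4 96 C9 8A.

F2 B2 A2 BE E6 AB A0 E3 8F 85 F4 84 BE 8B E0 A4 96 C9 8A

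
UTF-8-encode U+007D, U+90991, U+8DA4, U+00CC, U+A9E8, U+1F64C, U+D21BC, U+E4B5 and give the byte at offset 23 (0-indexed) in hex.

0xB5

U+007D → 1-byte form 7D at offsets 0–0.
U+90991 → 4-byte form F2 90 A6 91 at offsets 1–4.
U+8DA4 → 3-byte form E8 B6 A4 at offsets 5–7.
U+00CC → 2-byte form C3 8C at offsets 8–9.
U+A9E8 → 3-byte form EA A7 A8 at offsets 10–12.
U+1F64C → 4-byte form F0 9F 99 8C at offsets 13–16.
U+D21BC → 4-byte form F3 92 86 BC at offsets 17–20.
U+E4B5 → 3-byte form EE 92 B5 at offsets 21–23.
Offset 23 falls in char 8's range; it's byte 3 of EE 92 B5 = 0xB5.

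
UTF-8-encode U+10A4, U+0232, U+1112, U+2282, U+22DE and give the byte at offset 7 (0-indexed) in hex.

0x92

U+10A4 → 3-byte form E1 82 A4 at offsets 0–2.
U+0232 → 2-byte form C8 B2 at offsets 3–4.
U+1112 → 3-byte form E1 84 92 at offsets 5–7.
Offset 7 falls in char 3's range; it's byte 3 of E1 84 92 = 0x92.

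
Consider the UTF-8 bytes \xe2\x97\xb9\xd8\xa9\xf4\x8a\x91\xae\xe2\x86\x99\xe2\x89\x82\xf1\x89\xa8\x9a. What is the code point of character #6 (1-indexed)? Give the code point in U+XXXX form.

U+49A1A

Offset 0: leading byte 0xE2 = 11100010 → 3-byte char #1 = E2 97 B9.
Offset 3: leading byte 0xD8 = 11011000 → 2-byte char #2 = D8 A9.
Offset 5: leading byte 0xF4 = 11110100 → 4-byte char #3 = F4 8A 91 AE.
Offset 9: leading byte 0xE2 = 11100010 → 3-byte char #4 = E2 86 99.
Offset 12: leading byte 0xE2 = 11100010 → 3-byte char #5 = E2 89 82.
Offset 15: leading byte 0xF1 = 11110001 → 4-byte char #6 = F1 89 A8 9A.
Leading byte 0xF1 = 11110001 matches 11110xxx → 4-byte sequence.
Byte 1: 0xF1 = 11110001, payload 001 (3 bits).
Byte 2: 0x89 = 10001001 (10xxxxxx ✓), payload 001001.
Byte 3: 0xA8 = 10101000 (10xxxxxx ✓), payload 101000.
Byte 4: 0x9A = 10011010 (10xxxxxx ✓), payload 011010.
Concatenate: 001001001101000011010 = 0x49A1A (21 bits → U+49A1A).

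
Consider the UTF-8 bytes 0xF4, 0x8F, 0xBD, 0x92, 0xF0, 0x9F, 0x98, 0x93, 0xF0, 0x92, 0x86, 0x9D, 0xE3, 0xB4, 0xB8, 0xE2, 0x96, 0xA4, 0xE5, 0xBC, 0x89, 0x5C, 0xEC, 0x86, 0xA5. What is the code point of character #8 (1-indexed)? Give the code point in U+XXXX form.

Offset 0: leading byte 0xF4 = 11110100 → 4-byte char #1 = F4 8F BD 92.
Offset 4: leading byte 0xF0 = 11110000 → 4-byte char #2 = F0 9F 98 93.
Offset 8: leading byte 0xF0 = 11110000 → 4-byte char #3 = F0 92 86 9D.
Offset 12: leading byte 0xE3 = 11100011 → 3-byte char #4 = E3 B4 B8.
Offset 15: leading byte 0xE2 = 11100010 → 3-byte char #5 = E2 96 A4.
Offset 18: leading byte 0xE5 = 11100101 → 3-byte char #6 = E5 BC 89.
Offset 21: leading byte 0x5C = 01011100 → 1-byte char #7 = 5C.
Offset 22: leading byte 0xEC = 11101100 → 3-byte char #8 = EC 86 A5.
Leading byte 0xEC = 11101100 matches 1110xxxx → 3-byte sequence.
Byte 1: 0xEC = 11101100, payload 1100 (4 bits).
Byte 2: 0x86 = 10000110 (10xxxxxx ✓), payload 000110.
Byte 3: 0xA5 = 10100101 (10xxxxxx ✓), payload 100101.
Concatenate: 1100000110100101 = 0xC1A5 (16 bits → U+C1A5).

U+C1A5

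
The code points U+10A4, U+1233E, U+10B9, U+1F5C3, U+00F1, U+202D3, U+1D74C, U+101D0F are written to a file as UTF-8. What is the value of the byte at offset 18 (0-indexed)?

U+10A4 → 3-byte form E1 82 A4 at offsets 0–2.
U+1233E → 4-byte form F0 92 8C BE at offsets 3–6.
U+10B9 → 3-byte form E1 82 B9 at offsets 7–9.
U+1F5C3 → 4-byte form F0 9F 97 83 at offsets 10–13.
U+00F1 → 2-byte form C3 B1 at offsets 14–15.
U+202D3 → 4-byte form F0 A0 8B 93 at offsets 16–19.
Offset 18 falls in char 6's range; it's byte 3 of F0 A0 8B 93 = 0x8B.

0x8B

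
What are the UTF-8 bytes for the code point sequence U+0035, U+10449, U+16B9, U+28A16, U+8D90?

U+0035: 1-byte form → 35.
U+10449: 4-byte form → F0 90 91 89.
U+16B9: 3-byte form → E1 9A B9.
U+28A16: 4-byte form → F0 A8 A8 96.
U+8D90: 3-byte form → E8 B6 90.
Concatenated (15 bytes): 35 F0 90 91 89 E1 9A B9 F0 A8 A8 96 E8 B6 90.

35 F0 90 91 89 E1 9A B9 F0 A8 A8 96 E8 B6 90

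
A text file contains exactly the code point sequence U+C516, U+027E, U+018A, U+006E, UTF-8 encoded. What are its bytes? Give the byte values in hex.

EC 94 96 C9 BE C6 8A 6E

U+C516: 3-byte form → EC 94 96.
U+027E: 2-byte form → C9 BE.
U+018A: 2-byte form → C6 8A.
U+006E: 1-byte form → 6E.
Concatenated (8 bytes): EC 94 96 C9 BE C6 8A 6E.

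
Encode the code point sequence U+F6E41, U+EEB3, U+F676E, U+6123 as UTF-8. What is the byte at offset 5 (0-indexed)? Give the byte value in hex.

0xBA

U+F6E41 → 4-byte form F3 B6 B9 81 at offsets 0–3.
U+EEB3 → 3-byte form EE BA B3 at offsets 4–6.
Offset 5 falls in char 2's range; it's byte 2 of EE BA B3 = 0xBA.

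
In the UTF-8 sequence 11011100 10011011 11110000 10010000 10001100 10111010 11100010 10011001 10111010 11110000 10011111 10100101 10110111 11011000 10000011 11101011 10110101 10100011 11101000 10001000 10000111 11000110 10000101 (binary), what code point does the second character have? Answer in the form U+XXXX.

Offset 0: leading byte 0xDC = 11011100 → 2-byte char #1 = DC 9B.
Offset 2: leading byte 0xF0 = 11110000 → 4-byte char #2 = F0 90 8C BA.
Leading byte 0xF0 = 11110000 matches 11110xxx → 4-byte sequence.
Byte 1: 0xF0 = 11110000, payload 000 (3 bits).
Byte 2: 0x90 = 10010000 (10xxxxxx ✓), payload 010000.
Byte 3: 0x8C = 10001100 (10xxxxxx ✓), payload 001100.
Byte 4: 0xBA = 10111010 (10xxxxxx ✓), payload 111010.
Concatenate: 000010000001100111010 = 0x1033A (21 bits → U+1033A).

U+1033A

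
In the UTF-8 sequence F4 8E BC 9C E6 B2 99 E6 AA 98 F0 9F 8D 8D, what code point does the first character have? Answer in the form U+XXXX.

U+10EF1C

Offset 0: leading byte 0xF4 = 11110100 → 4-byte char #1 = F4 8E BC 9C.
Leading byte 0xF4 = 11110100 matches 11110xxx → 4-byte sequence.
Byte 1: 0xF4 = 11110100, payload 100 (3 bits).
Byte 2: 0x8E = 10001110 (10xxxxxx ✓), payload 001110.
Byte 3: 0xBC = 10111100 (10xxxxxx ✓), payload 111100.
Byte 4: 0x9C = 10011100 (10xxxxxx ✓), payload 011100.
Concatenate: 100001110111100011100 = 0x10EF1C (21 bits → U+10EF1C).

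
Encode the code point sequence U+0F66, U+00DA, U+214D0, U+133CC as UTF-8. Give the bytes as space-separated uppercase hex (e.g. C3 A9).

U+0F66: 3-byte form → E0 BD A6.
U+00DA: 2-byte form → C3 9A.
U+214D0: 4-byte form → F0 A1 93 90.
U+133CC: 4-byte form → F0 93 8F 8C.
Concatenated (13 bytes): E0 BD A6 C3 9A F0 A1 93 90 F0 93 8F 8C.

E0 BD A6 C3 9A F0 A1 93 90 F0 93 8F 8C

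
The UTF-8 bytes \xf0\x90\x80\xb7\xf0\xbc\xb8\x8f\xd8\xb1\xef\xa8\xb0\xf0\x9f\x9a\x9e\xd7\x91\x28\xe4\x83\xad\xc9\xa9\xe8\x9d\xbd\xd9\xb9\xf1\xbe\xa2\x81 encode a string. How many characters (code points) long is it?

Byte at offset 0: 0xF0 = 11110000 → 4-byte char (#1). Advance 4.
Byte at offset 4: 0xF0 = 11110000 → 4-byte char (#2). Advance 4.
Byte at offset 8: 0xD8 = 11011000 → 2-byte char (#3). Advance 2.
Byte at offset 10: 0xEF = 11101111 → 3-byte char (#4). Advance 3.
Byte at offset 13: 0xF0 = 11110000 → 4-byte char (#5). Advance 4.
Byte at offset 17: 0xD7 = 11010111 → 2-byte char (#6). Advance 2.
Byte at offset 19: 0x28 = 00101000 → 1-byte char (#7). Advance 1.
Byte at offset 20: 0xE4 = 11100100 → 3-byte char (#8). Advance 3.
Byte at offset 23: 0xC9 = 11001001 → 2-byte char (#9). Advance 2.
Byte at offset 25: 0xE8 = 11101000 → 3-byte char (#10). Advance 3.
Byte at offset 28: 0xD9 = 11011001 → 2-byte char (#11). Advance 2.
Byte at offset 30: 0xF1 = 11110001 → 4-byte char (#12). Advance 4.
Reached end at offset 34 after 12 code points.

12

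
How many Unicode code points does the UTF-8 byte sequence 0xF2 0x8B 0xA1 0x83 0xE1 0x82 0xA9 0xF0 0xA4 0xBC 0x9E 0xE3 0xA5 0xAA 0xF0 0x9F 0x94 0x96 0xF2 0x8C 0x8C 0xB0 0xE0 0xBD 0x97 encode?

Byte at offset 0: 0xF2 = 11110010 → 4-byte char (#1). Advance 4.
Byte at offset 4: 0xE1 = 11100001 → 3-byte char (#2). Advance 3.
Byte at offset 7: 0xF0 = 11110000 → 4-byte char (#3). Advance 4.
Byte at offset 11: 0xE3 = 11100011 → 3-byte char (#4). Advance 3.
Byte at offset 14: 0xF0 = 11110000 → 4-byte char (#5). Advance 4.
Byte at offset 18: 0xF2 = 11110010 → 4-byte char (#6). Advance 4.
Byte at offset 22: 0xE0 = 11100000 → 3-byte char (#7). Advance 3.
Reached end at offset 25 after 7 code points.

7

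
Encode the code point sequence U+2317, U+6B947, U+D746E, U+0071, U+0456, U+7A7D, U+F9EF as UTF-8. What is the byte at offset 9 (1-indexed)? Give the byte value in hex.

1-indexed offset 9 is 0-indexed offset 8.
U+2317 → 3-byte form E2 8C 97 at offsets 0–2.
U+6B947 → 4-byte form F1 AB A5 87 at offsets 3–6.
U+D746E → 4-byte form F3 97 91 AE at offsets 7–10.
Offset 8 falls in char 3's range; it's byte 2 of F3 97 91 AE = 0x97.

0x97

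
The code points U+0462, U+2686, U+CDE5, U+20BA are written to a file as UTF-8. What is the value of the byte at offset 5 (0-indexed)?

0xEC

U+0462 → 2-byte form D1 A2 at offsets 0–1.
U+2686 → 3-byte form E2 9A 86 at offsets 2–4.
U+CDE5 → 3-byte form EC B7 A5 at offsets 5–7.
Offset 5 falls in char 3's range; it's byte 1 of EC B7 A5 = 0xEC.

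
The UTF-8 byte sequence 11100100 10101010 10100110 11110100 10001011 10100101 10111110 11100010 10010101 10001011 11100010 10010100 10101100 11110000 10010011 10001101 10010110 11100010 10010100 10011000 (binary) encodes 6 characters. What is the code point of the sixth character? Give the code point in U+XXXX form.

Offset 0: leading byte 0xE4 = 11100100 → 3-byte char #1 = E4 AA A6.
Offset 3: leading byte 0xF4 = 11110100 → 4-byte char #2 = F4 8B A5 BE.
Offset 7: leading byte 0xE2 = 11100010 → 3-byte char #3 = E2 95 8B.
Offset 10: leading byte 0xE2 = 11100010 → 3-byte char #4 = E2 94 AC.
Offset 13: leading byte 0xF0 = 11110000 → 4-byte char #5 = F0 93 8D 96.
Offset 17: leading byte 0xE2 = 11100010 → 3-byte char #6 = E2 94 98.
Leading byte 0xE2 = 11100010 matches 1110xxxx → 3-byte sequence.
Byte 1: 0xE2 = 11100010, payload 0010 (4 bits).
Byte 2: 0x94 = 10010100 (10xxxxxx ✓), payload 010100.
Byte 3: 0x98 = 10011000 (10xxxxxx ✓), payload 011000.
Concatenate: 0010010100011000 = 0x2518 (16 bits → U+2518).

U+2518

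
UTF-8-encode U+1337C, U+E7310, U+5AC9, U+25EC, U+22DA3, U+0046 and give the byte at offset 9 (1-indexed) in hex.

1-indexed offset 9 is 0-indexed offset 8.
U+1337C → 4-byte form F0 93 8D BC at offsets 0–3.
U+E7310 → 4-byte form F3 A7 8C 90 at offsets 4–7.
U+5AC9 → 3-byte form E5 AB 89 at offsets 8–10.
Offset 8 falls in char 3's range; it's byte 1 of E5 AB 89 = 0xE5.

0xE5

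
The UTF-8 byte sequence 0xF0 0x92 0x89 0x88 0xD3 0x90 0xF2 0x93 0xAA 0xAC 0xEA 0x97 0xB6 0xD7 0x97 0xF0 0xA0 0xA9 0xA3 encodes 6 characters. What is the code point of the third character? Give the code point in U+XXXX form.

Offset 0: leading byte 0xF0 = 11110000 → 4-byte char #1 = F0 92 89 88.
Offset 4: leading byte 0xD3 = 11010011 → 2-byte char #2 = D3 90.
Offset 6: leading byte 0xF2 = 11110010 → 4-byte char #3 = F2 93 AA AC.
Leading byte 0xF2 = 11110010 matches 11110xxx → 4-byte sequence.
Byte 1: 0xF2 = 11110010, payload 010 (3 bits).
Byte 2: 0x93 = 10010011 (10xxxxxx ✓), payload 010011.
Byte 3: 0xAA = 10101010 (10xxxxxx ✓), payload 101010.
Byte 4: 0xAC = 10101100 (10xxxxxx ✓), payload 101100.
Concatenate: 010010011101010101100 = 0x93AAC (21 bits → U+93AAC).

U+93AAC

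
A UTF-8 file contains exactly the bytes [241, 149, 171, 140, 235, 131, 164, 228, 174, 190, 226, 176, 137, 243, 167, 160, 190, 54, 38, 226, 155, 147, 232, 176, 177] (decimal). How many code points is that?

9

Byte at offset 0: 0xF1 = 11110001 → 4-byte char (#1). Advance 4.
Byte at offset 4: 0xEB = 11101011 → 3-byte char (#2). Advance 3.
Byte at offset 7: 0xE4 = 11100100 → 3-byte char (#3). Advance 3.
Byte at offset 10: 0xE2 = 11100010 → 3-byte char (#4). Advance 3.
Byte at offset 13: 0xF3 = 11110011 → 4-byte char (#5). Advance 4.
Byte at offset 17: 0x36 = 00110110 → 1-byte char (#6). Advance 1.
Byte at offset 18: 0x26 = 00100110 → 1-byte char (#7). Advance 1.
Byte at offset 19: 0xE2 = 11100010 → 3-byte char (#8). Advance 3.
Byte at offset 22: 0xE8 = 11101000 → 3-byte char (#9). Advance 3.
Reached end at offset 25 after 9 code points.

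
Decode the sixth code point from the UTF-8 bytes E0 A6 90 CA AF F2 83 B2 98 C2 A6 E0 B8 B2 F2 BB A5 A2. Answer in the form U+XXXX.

U+BB962

Offset 0: leading byte 0xE0 = 11100000 → 3-byte char #1 = E0 A6 90.
Offset 3: leading byte 0xCA = 11001010 → 2-byte char #2 = CA AF.
Offset 5: leading byte 0xF2 = 11110010 → 4-byte char #3 = F2 83 B2 98.
Offset 9: leading byte 0xC2 = 11000010 → 2-byte char #4 = C2 A6.
Offset 11: leading byte 0xE0 = 11100000 → 3-byte char #5 = E0 B8 B2.
Offset 14: leading byte 0xF2 = 11110010 → 4-byte char #6 = F2 BB A5 A2.
Leading byte 0xF2 = 11110010 matches 11110xxx → 4-byte sequence.
Byte 1: 0xF2 = 11110010, payload 010 (3 bits).
Byte 2: 0xBB = 10111011 (10xxxxxx ✓), payload 111011.
Byte 3: 0xA5 = 10100101 (10xxxxxx ✓), payload 100101.
Byte 4: 0xA2 = 10100010 (10xxxxxx ✓), payload 100010.
Concatenate: 010111011100101100010 = 0xBB962 (21 bits → U+BB962).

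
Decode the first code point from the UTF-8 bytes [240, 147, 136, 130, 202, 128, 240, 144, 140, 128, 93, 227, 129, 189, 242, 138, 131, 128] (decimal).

Offset 0: leading byte 0xF0 = 11110000 → 4-byte char #1 = F0 93 88 82.
Leading byte 0xF0 = 11110000 matches 11110xxx → 4-byte sequence.
Byte 1: 0xF0 = 11110000, payload 000 (3 bits).
Byte 2: 0x93 = 10010011 (10xxxxxx ✓), payload 010011.
Byte 3: 0x88 = 10001000 (10xxxxxx ✓), payload 001000.
Byte 4: 0x82 = 10000010 (10xxxxxx ✓), payload 000010.
Concatenate: 000010011001000000010 = 0x13202 (21 bits → U+13202).

U+13202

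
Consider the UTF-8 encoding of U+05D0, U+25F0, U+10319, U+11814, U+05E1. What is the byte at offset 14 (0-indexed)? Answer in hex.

U+05D0 → 2-byte form D7 90 at offsets 0–1.
U+25F0 → 3-byte form E2 97 B0 at offsets 2–4.
U+10319 → 4-byte form F0 90 8C 99 at offsets 5–8.
U+11814 → 4-byte form F0 91 A0 94 at offsets 9–12.
U+05E1 → 2-byte form D7 A1 at offsets 13–14.
Offset 14 falls in char 5's range; it's byte 2 of D7 A1 = 0xA1.

0xA1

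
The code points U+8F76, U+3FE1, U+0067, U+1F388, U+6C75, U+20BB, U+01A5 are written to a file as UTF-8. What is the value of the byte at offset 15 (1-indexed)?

0xE2

1-indexed offset 15 is 0-indexed offset 14.
U+8F76 → 3-byte form E8 BD B6 at offsets 0–2.
U+3FE1 → 3-byte form E3 BF A1 at offsets 3–5.
U+0067 → 1-byte form 67 at offsets 6–6.
U+1F388 → 4-byte form F0 9F 8E 88 at offsets 7–10.
U+6C75 → 3-byte form E6 B1 B5 at offsets 11–13.
U+20BB → 3-byte form E2 82 BB at offsets 14–16.
Offset 14 falls in char 6's range; it's byte 1 of E2 82 BB = 0xE2.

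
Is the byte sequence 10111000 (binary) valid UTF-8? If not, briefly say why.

Byte 0xB8 = 10111000 has the form 10xxxxxx — a continuation byte — but there is no preceding leading byte.

invalid (continuation byte with no leading byte)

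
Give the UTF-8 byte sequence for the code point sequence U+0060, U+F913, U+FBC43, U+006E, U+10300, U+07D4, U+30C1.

U+0060: 1-byte form → 60.
U+F913: 3-byte form → EF A4 93.
U+FBC43: 4-byte form → F3 BB B1 83.
U+006E: 1-byte form → 6E.
U+10300: 4-byte form → F0 90 8C 80.
U+07D4: 2-byte form → DF 94.
U+30C1: 3-byte form → E3 83 81.
Concatenated (18 bytes): 60 EF A4 93 F3 BB B1 83 6E F0 90 8C 80 DF 94 E3 83 81.

60 EF A4 93 F3 BB B1 83 6E F0 90 8C 80 DF 94 E3 83 81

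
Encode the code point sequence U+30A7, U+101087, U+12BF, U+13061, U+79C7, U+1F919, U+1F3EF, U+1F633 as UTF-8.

U+30A7: 3-byte form → E3 82 A7.
U+101087: 4-byte form → F4 81 82 87.
U+12BF: 3-byte form → E1 8A BF.
U+13061: 4-byte form → F0 93 81 A1.
U+79C7: 3-byte form → E7 A7 87.
U+1F919: 4-byte form → F0 9F A4 99.
U+1F3EF: 4-byte form → F0 9F 8F AF.
U+1F633: 4-byte form → F0 9F 98 B3.
Concatenated (29 bytes): E3 82 A7 F4 81 82 87 E1 8A BF F0 93 81 A1 E7 A7 87 F0 9F A4 99 F0 9F 8F AF F0 9F 98 B3.

E3 82 A7 F4 81 82 87 E1 8A BF F0 93 81 A1 E7 A7 87 F0 9F A4 99 F0 9F 8F AF F0 9F 98 B3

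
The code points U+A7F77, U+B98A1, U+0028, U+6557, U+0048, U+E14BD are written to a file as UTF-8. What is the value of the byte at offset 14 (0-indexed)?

U+A7F77 → 4-byte form F2 A7 BD B7 at offsets 0–3.
U+B98A1 → 4-byte form F2 B9 A2 A1 at offsets 4–7.
U+0028 → 1-byte form 28 at offsets 8–8.
U+6557 → 3-byte form E6 95 97 at offsets 9–11.
U+0048 → 1-byte form 48 at offsets 12–12.
U+E14BD → 4-byte form F3 A1 92 BD at offsets 13–16.
Offset 14 falls in char 6's range; it's byte 2 of F3 A1 92 BD = 0xA1.

0xA1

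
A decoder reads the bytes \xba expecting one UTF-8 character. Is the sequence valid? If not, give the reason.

Byte 0xBA = 10111010 has the form 10xxxxxx — a continuation byte — but there is no preceding leading byte.

invalid (continuation byte with no leading byte)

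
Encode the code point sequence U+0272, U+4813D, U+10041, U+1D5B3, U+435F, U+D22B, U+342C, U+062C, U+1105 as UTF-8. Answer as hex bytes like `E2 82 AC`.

U+0272: 2-byte form → C9 B2.
U+4813D: 4-byte form → F1 88 84 BD.
U+10041: 4-byte form → F0 90 81 81.
U+1D5B3: 4-byte form → F0 9D 96 B3.
U+435F: 3-byte form → E4 8D 9F.
U+D22B: 3-byte form → ED 88 AB.
U+342C: 3-byte form → E3 90 AC.
U+062C: 2-byte form → D8 AC.
U+1105: 3-byte form → E1 84 85.
Concatenated (28 bytes): C9 B2 F1 88 84 BD F0 90 81 81 F0 9D 96 B3 E4 8D 9F ED 88 AB E3 90 AC D8 AC E1 84 85.

C9 B2 F1 88 84 BD F0 90 81 81 F0 9D 96 B3 E4 8D 9F ED 88 AB E3 90 AC D8 AC E1 84 85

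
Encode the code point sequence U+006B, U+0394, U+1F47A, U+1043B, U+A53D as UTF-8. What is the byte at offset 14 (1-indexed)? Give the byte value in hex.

0xBD

1-indexed offset 14 is 0-indexed offset 13.
U+006B → 1-byte form 6B at offsets 0–0.
U+0394 → 2-byte form CE 94 at offsets 1–2.
U+1F47A → 4-byte form F0 9F 91 BA at offsets 3–6.
U+1043B → 4-byte form F0 90 90 BB at offsets 7–10.
U+A53D → 3-byte form EA 94 BD at offsets 11–13.
Offset 13 falls in char 5's range; it's byte 3 of EA 94 BD = 0xBD.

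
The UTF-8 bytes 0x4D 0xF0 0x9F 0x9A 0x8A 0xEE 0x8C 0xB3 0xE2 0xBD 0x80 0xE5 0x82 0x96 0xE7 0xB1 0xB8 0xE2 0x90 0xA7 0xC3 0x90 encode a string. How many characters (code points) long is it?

Byte at offset 0: 0x4D = 01001101 → 1-byte char (#1). Advance 1.
Byte at offset 1: 0xF0 = 11110000 → 4-byte char (#2). Advance 4.
Byte at offset 5: 0xEE = 11101110 → 3-byte char (#3). Advance 3.
Byte at offset 8: 0xE2 = 11100010 → 3-byte char (#4). Advance 3.
Byte at offset 11: 0xE5 = 11100101 → 3-byte char (#5). Advance 3.
Byte at offset 14: 0xE7 = 11100111 → 3-byte char (#6). Advance 3.
Byte at offset 17: 0xE2 = 11100010 → 3-byte char (#7). Advance 3.
Byte at offset 20: 0xC3 = 11000011 → 2-byte char (#8). Advance 2.
Reached end at offset 22 after 8 code points.

8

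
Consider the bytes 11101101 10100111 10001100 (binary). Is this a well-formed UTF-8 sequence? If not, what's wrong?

Structurally a 3-byte sequence; payload = 0xD9CC.
But 0xD9CC is in U+D800–U+DFFF, the surrogate range. Surrogates are not Unicode scalar values and are forbidden in UTF-8.

invalid (encodes a surrogate (U+D800–U+DFFF))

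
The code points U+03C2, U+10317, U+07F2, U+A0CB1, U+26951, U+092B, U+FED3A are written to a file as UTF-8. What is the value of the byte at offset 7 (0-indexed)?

U+03C2 → 2-byte form CF 82 at offsets 0–1.
U+10317 → 4-byte form F0 90 8C 97 at offsets 2–5.
U+07F2 → 2-byte form DF B2 at offsets 6–7.
Offset 7 falls in char 3's range; it's byte 2 of DF B2 = 0xB2.

0xB2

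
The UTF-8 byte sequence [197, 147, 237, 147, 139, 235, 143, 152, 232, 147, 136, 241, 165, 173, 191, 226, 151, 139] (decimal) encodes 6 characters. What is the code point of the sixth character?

Offset 0: leading byte 0xC5 = 11000101 → 2-byte char #1 = C5 93.
Offset 2: leading byte 0xED = 11101101 → 3-byte char #2 = ED 93 8B.
Offset 5: leading byte 0xEB = 11101011 → 3-byte char #3 = EB 8F 98.
Offset 8: leading byte 0xE8 = 11101000 → 3-byte char #4 = E8 93 88.
Offset 11: leading byte 0xF1 = 11110001 → 4-byte char #5 = F1 A5 AD BF.
Offset 15: leading byte 0xE2 = 11100010 → 3-byte char #6 = E2 97 8B.
Leading byte 0xE2 = 11100010 matches 1110xxxx → 3-byte sequence.
Byte 1: 0xE2 = 11100010, payload 0010 (4 bits).
Byte 2: 0x97 = 10010111 (10xxxxxx ✓), payload 010111.
Byte 3: 0x8B = 10001011 (10xxxxxx ✓), payload 001011.
Concatenate: 0010010111001011 = 0x25CB (16 bits → U+25CB).

U+25CB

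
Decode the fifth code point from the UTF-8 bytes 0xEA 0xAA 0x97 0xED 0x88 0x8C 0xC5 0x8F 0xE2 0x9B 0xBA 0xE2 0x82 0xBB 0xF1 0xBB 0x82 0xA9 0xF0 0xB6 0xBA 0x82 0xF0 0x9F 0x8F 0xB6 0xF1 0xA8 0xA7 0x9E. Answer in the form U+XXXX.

U+20BB

Offset 0: leading byte 0xEA = 11101010 → 3-byte char #1 = EA AA 97.
Offset 3: leading byte 0xED = 11101101 → 3-byte char #2 = ED 88 8C.
Offset 6: leading byte 0xC5 = 11000101 → 2-byte char #3 = C5 8F.
Offset 8: leading byte 0xE2 = 11100010 → 3-byte char #4 = E2 9B BA.
Offset 11: leading byte 0xE2 = 11100010 → 3-byte char #5 = E2 82 BB.
Leading byte 0xE2 = 11100010 matches 1110xxxx → 3-byte sequence.
Byte 1: 0xE2 = 11100010, payload 0010 (4 bits).
Byte 2: 0x82 = 10000010 (10xxxxxx ✓), payload 000010.
Byte 3: 0xBB = 10111011 (10xxxxxx ✓), payload 111011.
Concatenate: 0010000010111011 = 0x20BB (16 bits → U+20BB).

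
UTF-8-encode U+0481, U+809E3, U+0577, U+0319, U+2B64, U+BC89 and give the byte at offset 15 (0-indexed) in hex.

0x89

U+0481 → 2-byte form D2 81 at offsets 0–1.
U+809E3 → 4-byte form F2 80 A7 A3 at offsets 2–5.
U+0577 → 2-byte form D5 B7 at offsets 6–7.
U+0319 → 2-byte form CC 99 at offsets 8–9.
U+2B64 → 3-byte form E2 AD A4 at offsets 10–12.
U+BC89 → 3-byte form EB B2 89 at offsets 13–15.
Offset 15 falls in char 6's range; it's byte 3 of EB B2 89 = 0x89.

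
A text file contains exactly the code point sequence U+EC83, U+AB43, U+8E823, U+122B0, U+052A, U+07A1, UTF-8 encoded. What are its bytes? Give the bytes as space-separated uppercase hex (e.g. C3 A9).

U+EC83: 3-byte form → EE B2 83.
U+AB43: 3-byte form → EA AD 83.
U+8E823: 4-byte form → F2 8E A0 A3.
U+122B0: 4-byte form → F0 92 8A B0.
U+052A: 2-byte form → D4 AA.
U+07A1: 2-byte form → DE A1.
Concatenated (18 bytes): EE B2 83 EA AD 83 F2 8E A0 A3 F0 92 8A B0 D4 AA DE A1.

EE B2 83 EA AD 83 F2 8E A0 A3 F0 92 8A B0 D4 AA DE A1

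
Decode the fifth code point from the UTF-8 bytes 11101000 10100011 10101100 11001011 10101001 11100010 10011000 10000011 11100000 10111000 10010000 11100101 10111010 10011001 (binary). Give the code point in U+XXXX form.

Offset 0: leading byte 0xE8 = 11101000 → 3-byte char #1 = E8 A3 AC.
Offset 3: leading byte 0xCB = 11001011 → 2-byte char #2 = CB A9.
Offset 5: leading byte 0xE2 = 11100010 → 3-byte char #3 = E2 98 83.
Offset 8: leading byte 0xE0 = 11100000 → 3-byte char #4 = E0 B8 90.
Offset 11: leading byte 0xE5 = 11100101 → 3-byte char #5 = E5 BA 99.
Leading byte 0xE5 = 11100101 matches 1110xxxx → 3-byte sequence.
Byte 1: 0xE5 = 11100101, payload 0101 (4 bits).
Byte 2: 0xBA = 10111010 (10xxxxxx ✓), payload 111010.
Byte 3: 0x99 = 10011001 (10xxxxxx ✓), payload 011001.
Concatenate: 0101111010011001 = 0x5E99 (16 bits → U+5E99).

U+5E99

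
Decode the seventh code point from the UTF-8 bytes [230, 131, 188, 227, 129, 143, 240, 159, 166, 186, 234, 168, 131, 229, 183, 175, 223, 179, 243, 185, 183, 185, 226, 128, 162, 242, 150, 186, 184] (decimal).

Offset 0: leading byte 0xE6 = 11100110 → 3-byte char #1 = E6 83 BC.
Offset 3: leading byte 0xE3 = 11100011 → 3-byte char #2 = E3 81 8F.
Offset 6: leading byte 0xF0 = 11110000 → 4-byte char #3 = F0 9F A6 BA.
Offset 10: leading byte 0xEA = 11101010 → 3-byte char #4 = EA A8 83.
Offset 13: leading byte 0xE5 = 11100101 → 3-byte char #5 = E5 B7 AF.
Offset 16: leading byte 0xDF = 11011111 → 2-byte char #6 = DF B3.
Offset 18: leading byte 0xF3 = 11110011 → 4-byte char #7 = F3 B9 B7 B9.
Leading byte 0xF3 = 11110011 matches 11110xxx → 4-byte sequence.
Byte 1: 0xF3 = 11110011, payload 011 (3 bits).
Byte 2: 0xB9 = 10111001 (10xxxxxx ✓), payload 111001.
Byte 3: 0xB7 = 10110111 (10xxxxxx ✓), payload 110111.
Byte 4: 0xB9 = 10111001 (10xxxxxx ✓), payload 111001.
Concatenate: 011111001110111111001 = 0xF9DF9 (21 bits → U+F9DF9).

U+F9DF9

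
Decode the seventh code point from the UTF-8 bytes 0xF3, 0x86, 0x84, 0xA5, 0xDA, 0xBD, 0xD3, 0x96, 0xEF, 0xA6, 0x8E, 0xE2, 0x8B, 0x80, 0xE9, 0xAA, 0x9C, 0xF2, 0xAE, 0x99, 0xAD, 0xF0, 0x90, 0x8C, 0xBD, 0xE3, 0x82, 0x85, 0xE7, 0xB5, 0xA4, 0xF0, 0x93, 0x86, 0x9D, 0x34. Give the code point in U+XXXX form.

U+AE66D

Offset 0: leading byte 0xF3 = 11110011 → 4-byte char #1 = F3 86 84 A5.
Offset 4: leading byte 0xDA = 11011010 → 2-byte char #2 = DA BD.
Offset 6: leading byte 0xD3 = 11010011 → 2-byte char #3 = D3 96.
Offset 8: leading byte 0xEF = 11101111 → 3-byte char #4 = EF A6 8E.
Offset 11: leading byte 0xE2 = 11100010 → 3-byte char #5 = E2 8B 80.
Offset 14: leading byte 0xE9 = 11101001 → 3-byte char #6 = E9 AA 9C.
Offset 17: leading byte 0xF2 = 11110010 → 4-byte char #7 = F2 AE 99 AD.
Leading byte 0xF2 = 11110010 matches 11110xxx → 4-byte sequence.
Byte 1: 0xF2 = 11110010, payload 010 (3 bits).
Byte 2: 0xAE = 10101110 (10xxxxxx ✓), payload 101110.
Byte 3: 0x99 = 10011001 (10xxxxxx ✓), payload 011001.
Byte 4: 0xAD = 10101101 (10xxxxxx ✓), payload 101101.
Concatenate: 010101110011001101101 = 0xAE66D (21 bits → U+AE66D).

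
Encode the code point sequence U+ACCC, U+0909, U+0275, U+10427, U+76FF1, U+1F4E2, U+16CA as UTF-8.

U+ACCC: 3-byte form → EA B3 8C.
U+0909: 3-byte form → E0 A4 89.
U+0275: 2-byte form → C9 B5.
U+10427: 4-byte form → F0 90 90 A7.
U+76FF1: 4-byte form → F1 B6 BF B1.
U+1F4E2: 4-byte form → F0 9F 93 A2.
U+16CA: 3-byte form → E1 9B 8A.
Concatenated (23 bytes): EA B3 8C E0 A4 89 C9 B5 F0 90 90 A7 F1 B6 BF B1 F0 9F 93 A2 E1 9B 8A.

EA B3 8C E0 A4 89 C9 B5 F0 90 90 A7 F1 B6 BF B1 F0 9F 93 A2 E1 9B 8A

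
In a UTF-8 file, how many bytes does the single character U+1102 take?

U+1102 = 0x1102. UTF-8 uses 1 byte below 0x80, 2 below 0x800, 3 below 0x10000, 4 up to 0x10FFFF. 0x1102 is in U+0800–U+FFFF → 3 bytes.

3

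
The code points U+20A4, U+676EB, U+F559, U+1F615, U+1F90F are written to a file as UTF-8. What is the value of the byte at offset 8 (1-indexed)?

1-indexed offset 8 is 0-indexed offset 7.
U+20A4 → 3-byte form E2 82 A4 at offsets 0–2.
U+676EB → 4-byte form F1 A7 9B AB at offsets 3–6.
U+F559 → 3-byte form EF 95 99 at offsets 7–9.
Offset 7 falls in char 3's range; it's byte 1 of EF 95 99 = 0xEF.

0xEF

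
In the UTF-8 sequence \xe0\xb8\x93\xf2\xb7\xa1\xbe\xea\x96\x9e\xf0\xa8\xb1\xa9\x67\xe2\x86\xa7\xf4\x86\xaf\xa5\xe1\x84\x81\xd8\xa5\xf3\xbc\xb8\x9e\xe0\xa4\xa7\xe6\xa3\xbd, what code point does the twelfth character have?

Offset 0: leading byte 0xE0 = 11100000 → 3-byte char #1 = E0 B8 93.
Offset 3: leading byte 0xF2 = 11110010 → 4-byte char #2 = F2 B7 A1 BE.
Offset 7: leading byte 0xEA = 11101010 → 3-byte char #3 = EA 96 9E.
Offset 10: leading byte 0xF0 = 11110000 → 4-byte char #4 = F0 A8 B1 A9.
Offset 14: leading byte 0x67 = 01100111 → 1-byte char #5 = 67.
Offset 15: leading byte 0xE2 = 11100010 → 3-byte char #6 = E2 86 A7.
Offset 18: leading byte 0xF4 = 11110100 → 4-byte char #7 = F4 86 AF A5.
Offset 22: leading byte 0xE1 = 11100001 → 3-byte char #8 = E1 84 81.
Offset 25: leading byte 0xD8 = 11011000 → 2-byte char #9 = D8 A5.
Offset 27: leading byte 0xF3 = 11110011 → 4-byte char #10 = F3 BC B8 9E.
Offset 31: leading byte 0xE0 = 11100000 → 3-byte char #11 = E0 A4 A7.
Offset 34: leading byte 0xE6 = 11100110 → 3-byte char #12 = E6 A3 BD.
Leading byte 0xE6 = 11100110 matches 1110xxxx → 3-byte sequence.
Byte 1: 0xE6 = 11100110, payload 0110 (4 bits).
Byte 2: 0xA3 = 10100011 (10xxxxxx ✓), payload 100011.
Byte 3: 0xBD = 10111101 (10xxxxxx ✓), payload 111101.
Concatenate: 0110100011111101 = 0x68FD (16 bits → U+68FD).

U+68FD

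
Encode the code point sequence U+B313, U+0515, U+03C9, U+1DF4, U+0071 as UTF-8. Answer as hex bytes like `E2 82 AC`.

EB 8C 93 D4 95 CF 89 E1 B7 B4 71

U+B313: 3-byte form → EB 8C 93.
U+0515: 2-byte form → D4 95.
U+03C9: 2-byte form → CF 89.
U+1DF4: 3-byte form → E1 B7 B4.
U+0071: 1-byte form → 71.
Concatenated (11 bytes): EB 8C 93 D4 95 CF 89 E1 B7 B4 71.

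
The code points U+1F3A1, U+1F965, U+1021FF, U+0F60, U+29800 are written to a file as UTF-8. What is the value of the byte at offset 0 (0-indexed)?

U+1F3A1 → 4-byte form F0 9F 8E A1 at offsets 0–3.
Offset 0 falls in char 1's range; it's byte 1 of F0 9F 8E A1 = 0xF0.

0xF0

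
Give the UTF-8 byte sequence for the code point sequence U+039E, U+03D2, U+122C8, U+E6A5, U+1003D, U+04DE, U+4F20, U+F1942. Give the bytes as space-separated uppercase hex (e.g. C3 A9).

CE 9E CF 92 F0 92 8B 88 EE 9A A5 F0 90 80 BD D3 9E E4 BC A0 F3 B1 A5 82

U+039E: 2-byte form → CE 9E.
U+03D2: 2-byte form → CF 92.
U+122C8: 4-byte form → F0 92 8B 88.
U+E6A5: 3-byte form → EE 9A A5.
U+1003D: 4-byte form → F0 90 80 BD.
U+04DE: 2-byte form → D3 9E.
U+4F20: 3-byte form → E4 BC A0.
U+F1942: 4-byte form → F3 B1 A5 82.
Concatenated (24 bytes): CE 9E CF 92 F0 92 8B 88 EE 9A A5 F0 90 80 BD D3 9E E4 BC A0 F3 B1 A5 82.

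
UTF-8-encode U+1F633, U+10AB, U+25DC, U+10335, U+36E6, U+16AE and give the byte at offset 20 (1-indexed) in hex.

1-indexed offset 20 is 0-indexed offset 19.
U+1F633 → 4-byte form F0 9F 98 B3 at offsets 0–3.
U+10AB → 3-byte form E1 82 AB at offsets 4–6.
U+25DC → 3-byte form E2 97 9C at offsets 7–9.
U+10335 → 4-byte form F0 90 8C B5 at offsets 10–13.
U+36E6 → 3-byte form E3 9B A6 at offsets 14–16.
U+16AE → 3-byte form E1 9A AE at offsets 17–19.
Offset 19 falls in char 6's range; it's byte 3 of E1 9A AE = 0xAE.

0xAE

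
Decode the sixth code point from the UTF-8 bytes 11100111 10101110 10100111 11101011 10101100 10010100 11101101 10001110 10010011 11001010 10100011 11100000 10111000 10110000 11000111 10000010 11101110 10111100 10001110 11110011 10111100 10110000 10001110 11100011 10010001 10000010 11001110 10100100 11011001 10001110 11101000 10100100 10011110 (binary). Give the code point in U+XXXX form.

U+01C2

Offset 0: leading byte 0xE7 = 11100111 → 3-byte char #1 = E7 AE A7.
Offset 3: leading byte 0xEB = 11101011 → 3-byte char #2 = EB AC 94.
Offset 6: leading byte 0xED = 11101101 → 3-byte char #3 = ED 8E 93.
Offset 9: leading byte 0xCA = 11001010 → 2-byte char #4 = CA A3.
Offset 11: leading byte 0xE0 = 11100000 → 3-byte char #5 = E0 B8 B0.
Offset 14: leading byte 0xC7 = 11000111 → 2-byte char #6 = C7 82.
Leading byte 0xC7 = 11000111 matches 110xxxxx → 2-byte sequence.
Byte 1: 0xC7 = 11000111, payload 00111 (5 bits).
Byte 2: 0x82 = 10000010 (10xxxxxx ✓), payload 000010.
Concatenate: 00111000010 = 0x1C2 (11 bits → U+01C2).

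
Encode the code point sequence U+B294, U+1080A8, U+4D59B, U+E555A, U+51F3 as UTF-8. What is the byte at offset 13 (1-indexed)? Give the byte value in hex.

0xA5

1-indexed offset 13 is 0-indexed offset 12.
U+B294 → 3-byte form EB 8A 94 at offsets 0–2.
U+1080A8 → 4-byte form F4 88 82 A8 at offsets 3–6.
U+4D59B → 4-byte form F1 8D 96 9B at offsets 7–10.
U+E555A → 4-byte form F3 A5 95 9A at offsets 11–14.
Offset 12 falls in char 4's range; it's byte 2 of F3 A5 95 9A = 0xA5.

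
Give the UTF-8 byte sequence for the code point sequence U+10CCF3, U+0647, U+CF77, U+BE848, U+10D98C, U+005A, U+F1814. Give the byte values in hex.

F4 8C B3 B3 D9 87 EC BD B7 F2 BE A1 88 F4 8D A6 8C 5A F3 B1 A0 94

U+10CCF3: 4-byte form → F4 8C B3 B3.
U+0647: 2-byte form → D9 87.
U+CF77: 3-byte form → EC BD B7.
U+BE848: 4-byte form → F2 BE A1 88.
U+10D98C: 4-byte form → F4 8D A6 8C.
U+005A: 1-byte form → 5A.
U+F1814: 4-byte form → F3 B1 A0 94.
Concatenated (22 bytes): F4 8C B3 B3 D9 87 EC BD B7 F2 BE A1 88 F4 8D A6 8C 5A F3 B1 A0 94.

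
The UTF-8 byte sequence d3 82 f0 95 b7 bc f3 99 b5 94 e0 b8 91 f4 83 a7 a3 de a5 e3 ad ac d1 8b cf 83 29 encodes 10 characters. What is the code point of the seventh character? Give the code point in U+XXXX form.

Offset 0: leading byte 0xD3 = 11010011 → 2-byte char #1 = D3 82.
Offset 2: leading byte 0xF0 = 11110000 → 4-byte char #2 = F0 95 B7 BC.
Offset 6: leading byte 0xF3 = 11110011 → 4-byte char #3 = F3 99 B5 94.
Offset 10: leading byte 0xE0 = 11100000 → 3-byte char #4 = E0 B8 91.
Offset 13: leading byte 0xF4 = 11110100 → 4-byte char #5 = F4 83 A7 A3.
Offset 17: leading byte 0xDE = 11011110 → 2-byte char #6 = DE A5.
Offset 19: leading byte 0xE3 = 11100011 → 3-byte char #7 = E3 AD AC.
Leading byte 0xE3 = 11100011 matches 1110xxxx → 3-byte sequence.
Byte 1: 0xE3 = 11100011, payload 0011 (4 bits).
Byte 2: 0xAD = 10101101 (10xxxxxx ✓), payload 101101.
Byte 3: 0xAC = 10101100 (10xxxxxx ✓), payload 101100.
Concatenate: 0011101101101100 = 0x3B6C (16 bits → U+3B6C).

U+3B6C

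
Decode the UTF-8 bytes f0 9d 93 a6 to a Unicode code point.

U+1D4E6

Leading byte 0xF0 = 11110000 matches 11110xxx → 4-byte sequence.
Byte 1: 0xF0 = 11110000, payload 000 (3 bits).
Byte 2: 0x9D = 10011101 (10xxxxxx ✓), payload 011101.
Byte 3: 0x93 = 10010011 (10xxxxxx ✓), payload 010011.
Byte 4: 0xA6 = 10100110 (10xxxxxx ✓), payload 100110.
Concatenate: 000011101010011100110 = 0x1D4E6 (21 bits → U+1D4E6).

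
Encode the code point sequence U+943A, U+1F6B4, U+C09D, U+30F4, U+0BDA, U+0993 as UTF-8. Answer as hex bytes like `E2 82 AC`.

U+943A: 3-byte form → E9 90 BA.
U+1F6B4: 4-byte form → F0 9F 9A B4.
U+C09D: 3-byte form → EC 82 9D.
U+30F4: 3-byte form → E3 83 B4.
U+0BDA: 3-byte form → E0 AF 9A.
U+0993: 3-byte form → E0 A6 93.
Concatenated (19 bytes): E9 90 BA F0 9F 9A B4 EC 82 9D E3 83 B4 E0 AF 9A E0 A6 93.

E9 90 BA F0 9F 9A B4 EC 82 9D E3 83 B4 E0 AF 9A E0 A6 93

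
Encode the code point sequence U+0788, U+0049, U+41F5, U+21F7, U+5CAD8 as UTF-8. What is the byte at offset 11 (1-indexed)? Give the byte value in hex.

1-indexed offset 11 is 0-indexed offset 10.
U+0788 → 2-byte form DE 88 at offsets 0–1.
U+0049 → 1-byte form 49 at offsets 2–2.
U+41F5 → 3-byte form E4 87 B5 at offsets 3–5.
U+21F7 → 3-byte form E2 87 B7 at offsets 6–8.
U+5CAD8 → 4-byte form F1 9C AB 98 at offsets 9–12.
Offset 10 falls in char 5's range; it's byte 2 of F1 9C AB 98 = 0x9C.

0x9C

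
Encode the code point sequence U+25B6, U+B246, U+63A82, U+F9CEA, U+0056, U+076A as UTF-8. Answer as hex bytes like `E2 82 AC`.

U+25B6: 3-byte form → E2 96 B6.
U+B246: 3-byte form → EB 89 86.
U+63A82: 4-byte form → F1 A3 AA 82.
U+F9CEA: 4-byte form → F3 B9 B3 AA.
U+0056: 1-byte form → 56.
U+076A: 2-byte form → DD AA.
Concatenated (17 bytes): E2 96 B6 EB 89 86 F1 A3 AA 82 F3 B9 B3 AA 56 DD AA.

E2 96 B6 EB 89 86 F1 A3 AA 82 F3 B9 B3 AA 56 DD AA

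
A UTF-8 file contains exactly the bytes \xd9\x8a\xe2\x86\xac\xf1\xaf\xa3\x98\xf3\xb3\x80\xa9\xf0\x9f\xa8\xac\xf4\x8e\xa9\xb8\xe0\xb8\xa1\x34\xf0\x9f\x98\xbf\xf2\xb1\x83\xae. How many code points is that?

10

Byte at offset 0: 0xD9 = 11011001 → 2-byte char (#1). Advance 2.
Byte at offset 2: 0xE2 = 11100010 → 3-byte char (#2). Advance 3.
Byte at offset 5: 0xF1 = 11110001 → 4-byte char (#3). Advance 4.
Byte at offset 9: 0xF3 = 11110011 → 4-byte char (#4). Advance 4.
Byte at offset 13: 0xF0 = 11110000 → 4-byte char (#5). Advance 4.
Byte at offset 17: 0xF4 = 11110100 → 4-byte char (#6). Advance 4.
Byte at offset 21: 0xE0 = 11100000 → 3-byte char (#7). Advance 3.
Byte at offset 24: 0x34 = 00110100 → 1-byte char (#8). Advance 1.
Byte at offset 25: 0xF0 = 11110000 → 4-byte char (#9). Advance 4.
Byte at offset 29: 0xF2 = 11110010 → 4-byte char (#10). Advance 4.
Reached end at offset 33 after 10 code points.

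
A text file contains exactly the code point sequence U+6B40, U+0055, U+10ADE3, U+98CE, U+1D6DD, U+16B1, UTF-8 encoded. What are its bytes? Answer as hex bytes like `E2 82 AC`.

U+6B40: 3-byte form → E6 AD 80.
U+0055: 1-byte form → 55.
U+10ADE3: 4-byte form → F4 8A B7 A3.
U+98CE: 3-byte form → E9 A3 8E.
U+1D6DD: 4-byte form → F0 9D 9B 9D.
U+16B1: 3-byte form → E1 9A B1.
Concatenated (18 bytes): E6 AD 80 55 F4 8A B7 A3 E9 A3 8E F0 9D 9B 9D E1 9A B1.

E6 AD 80 55 F4 8A B7 A3 E9 A3 8E F0 9D 9B 9D E1 9A B1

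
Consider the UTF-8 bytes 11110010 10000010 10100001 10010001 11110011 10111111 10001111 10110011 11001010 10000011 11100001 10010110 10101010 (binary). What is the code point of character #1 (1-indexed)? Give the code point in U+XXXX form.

U+82851

Offset 0: leading byte 0xF2 = 11110010 → 4-byte char #1 = F2 82 A1 91.
Leading byte 0xF2 = 11110010 matches 11110xxx → 4-byte sequence.
Byte 1: 0xF2 = 11110010, payload 010 (3 bits).
Byte 2: 0x82 = 10000010 (10xxxxxx ✓), payload 000010.
Byte 3: 0xA1 = 10100001 (10xxxxxx ✓), payload 100001.
Byte 4: 0x91 = 10010001 (10xxxxxx ✓), payload 010001.
Concatenate: 010000010100001010001 = 0x82851 (21 bits → U+82851).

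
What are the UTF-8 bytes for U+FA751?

U+FA751 = 0xFA751 = 1025873 decimal. In range U+10000–U+10FFFF → 4-byte form: 11110xxx 10xxxxxx 10xxxxxx 10xxxxxx.
Binary (21 bits): 011111010011101010001.
Split 3+6+6+6: 011 | 111010 | 011101 | 010001.
Byte 1: 11110011 = 0xF3.
Byte 2: 10111010 = 0xBA.
Byte 3: 10011101 = 0x9D.
Byte 4: 10010001 = 0x91.

F3 BA 9D 91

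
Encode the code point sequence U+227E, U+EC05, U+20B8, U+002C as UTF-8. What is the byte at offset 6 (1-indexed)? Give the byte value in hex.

0x85

1-indexed offset 6 is 0-indexed offset 5.
U+227E → 3-byte form E2 89 BE at offsets 0–2.
U+EC05 → 3-byte form EE B0 85 at offsets 3–5.
Offset 5 falls in char 2's range; it's byte 3 of EE B0 85 = 0x85.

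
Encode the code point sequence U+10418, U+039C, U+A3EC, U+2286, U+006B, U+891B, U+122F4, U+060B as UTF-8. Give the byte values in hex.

F0 90 90 98 CE 9C EA 8F AC E2 8A 86 6B E8 A4 9B F0 92 8B B4 D8 8B

U+10418: 4-byte form → F0 90 90 98.
U+039C: 2-byte form → CE 9C.
U+A3EC: 3-byte form → EA 8F AC.
U+2286: 3-byte form → E2 8A 86.
U+006B: 1-byte form → 6B.
U+891B: 3-byte form → E8 A4 9B.
U+122F4: 4-byte form → F0 92 8B B4.
U+060B: 2-byte form → D8 8B.
Concatenated (22 bytes): F0 90 90 98 CE 9C EA 8F AC E2 8A 86 6B E8 A4 9B F0 92 8B B4 D8 8B.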